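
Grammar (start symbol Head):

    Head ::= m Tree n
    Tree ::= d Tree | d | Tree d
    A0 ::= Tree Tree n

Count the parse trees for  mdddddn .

16

Parse trees for mdddddn (showing first 6 of 16):
  [Head m [Tree d [Tree d [Tree d [Tree d [Tree d]]]]] n]
  [Head m [Tree d [Tree d [Tree d [Tree [Tree d] d]]]] n]
  [Head m [Tree d [Tree d [Tree [Tree d [Tree d]] d]]] n]
  [Head m [Tree d [Tree d [Tree [Tree [Tree d] d] d]]] n]
  [Head m [Tree d [Tree [Tree d [Tree d [Tree d]]] d]] n]
  [Head m [Tree d [Tree [Tree d [Tree [Tree d] d]] d]] n]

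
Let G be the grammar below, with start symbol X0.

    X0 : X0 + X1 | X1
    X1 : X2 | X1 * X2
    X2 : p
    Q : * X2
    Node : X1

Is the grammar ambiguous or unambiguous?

Only X0, X1, X2 are reachable from X0; ignoring the rest: This is a standard precedence ladder (X0 over X1 over X2), with each level left-recursive on its own operator ('+' at X0, '*' at X1). That structure is LR(1), hence unambiguous.

Unambiguous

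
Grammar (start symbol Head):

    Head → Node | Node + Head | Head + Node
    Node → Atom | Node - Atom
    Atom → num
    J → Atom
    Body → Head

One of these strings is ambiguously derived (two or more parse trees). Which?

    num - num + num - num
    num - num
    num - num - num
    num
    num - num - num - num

num - num + num - num: 2 trees
num - num: 1 tree
num - num - num: 1 tree
num: 1 tree
num - num - num - num: 1 tree

num - num + num - num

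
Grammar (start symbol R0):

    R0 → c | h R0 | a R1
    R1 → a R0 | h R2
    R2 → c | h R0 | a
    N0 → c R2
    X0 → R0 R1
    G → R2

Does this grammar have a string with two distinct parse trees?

(N0, X0, G are unreachable from R0, so their rules don't affect L(R0).) Restricted to the reachable nonterminals, every rule has the form A → t or A → t B, and no two rules for the same A share a first terminal. The grammar encodes a DFA — one run per string.

Unambiguous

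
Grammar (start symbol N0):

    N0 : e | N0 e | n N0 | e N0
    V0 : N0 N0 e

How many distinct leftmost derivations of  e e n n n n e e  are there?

8

Parse trees for e e n n n n e e:
  [N0 [N0 e [N0 e [N0 n [N0 n [N0 n [N0 n [N0 e]]]]]]] e]
  [N0 e [N0 [N0 e [N0 n [N0 n [N0 n [N0 n [N0 e]]]]]] e]]
  [N0 e [N0 e [N0 [N0 n [N0 n [N0 n [N0 n [N0 e]]]]] e]]]
  [N0 e [N0 e [N0 n [N0 [N0 n [N0 n [N0 n [N0 e]]]] e]]]]
  [N0 e [N0 e [N0 n [N0 n [N0 [N0 n [N0 n [N0 e]]] e]]]]]
  [N0 e [N0 e [N0 n [N0 n [N0 n [N0 [N0 n [N0 e]] e]]]]]]
  [N0 e [N0 e [N0 n [N0 n [N0 n [N0 n [N0 [N0 e] e]]]]]]]
  [N0 e [N0 e [N0 n [N0 n [N0 n [N0 n [N0 e [N0 e]]]]]]]]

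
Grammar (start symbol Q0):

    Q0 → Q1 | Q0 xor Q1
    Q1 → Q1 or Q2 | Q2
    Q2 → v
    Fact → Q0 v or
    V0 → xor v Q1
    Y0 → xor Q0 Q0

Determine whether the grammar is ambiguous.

Only Q0, Q1, Q2 are reachable from Q0; ignoring the rest: Q0 → Q0 xor Q1 | Q1  ;  Q1 → Q1 or Q2 | Q2  — a left-associative chain with Q2 at the bottom. Each string factors uniquely by precedence.

Unambiguous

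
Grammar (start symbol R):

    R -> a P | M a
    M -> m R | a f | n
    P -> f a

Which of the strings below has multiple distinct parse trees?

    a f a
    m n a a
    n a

a f a: 2 trees
m n a a: 1 tree
n a: 1 tree

a f a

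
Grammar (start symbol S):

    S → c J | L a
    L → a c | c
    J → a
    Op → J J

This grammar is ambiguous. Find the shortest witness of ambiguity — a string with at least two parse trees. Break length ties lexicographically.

length 2: c a has 2 parse trees

Two derivations of c a:
  S ⇒ c J ⇒ c a
  S ⇒ L a ⇒ c a

c a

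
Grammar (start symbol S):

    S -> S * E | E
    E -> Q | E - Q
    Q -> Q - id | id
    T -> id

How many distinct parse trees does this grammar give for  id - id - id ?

4

Parse trees for id - id - id:
  [S [E [Q [Q [Q id] - id] - id]]]
  [S [E [E [Q id]] - [Q [Q id] - id]]]
  [S [E [E [Q [Q id] - id]] - [Q id]]]
  [S [E [E [E [Q id]] - [Q id]] - [Q id]]]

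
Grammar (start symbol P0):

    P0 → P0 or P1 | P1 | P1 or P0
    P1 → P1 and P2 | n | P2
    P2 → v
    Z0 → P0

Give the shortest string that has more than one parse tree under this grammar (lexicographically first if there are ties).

n or n

length 1: no string has ≥2 trees
length 3: n or n has 2 parse trees

Two derivations of n or n:
  P0 ⇒ P0 or P1 ⇒ P1 or P1 ⇒ n or P1 ⇒ n or n
  P0 ⇒ P1 or P0 ⇒ n or P0 ⇒ n or P1 ⇒ n or n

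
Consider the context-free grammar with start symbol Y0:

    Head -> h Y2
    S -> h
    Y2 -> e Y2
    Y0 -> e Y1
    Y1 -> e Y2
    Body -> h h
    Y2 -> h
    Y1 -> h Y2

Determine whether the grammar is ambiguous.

(Head, Body, S are unreachable from Y0, so their rules don't affect L(Y0).) The reachable rules are right-linear with at most one rule per (nonterminal, next-terminal) pair. Each input token forces the next rule, so parsing is deterministic.

Unambiguous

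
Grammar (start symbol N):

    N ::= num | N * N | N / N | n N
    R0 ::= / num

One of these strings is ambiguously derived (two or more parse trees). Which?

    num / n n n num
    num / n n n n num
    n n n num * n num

num / n n n num: 1 tree
num / n n n n num: 1 tree
n n n num * n num: 4 trees

n n n num * n num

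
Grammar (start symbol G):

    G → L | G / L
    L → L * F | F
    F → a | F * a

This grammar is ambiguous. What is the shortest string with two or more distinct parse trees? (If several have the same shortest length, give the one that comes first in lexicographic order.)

a * a

length 1: no string has ≥2 trees
length 3: a * a has 2 parse trees

Two derivations of a * a:
  G ⇒ L ⇒ L * F ⇒ F * F ⇒ a * F ⇒ a * a
  G ⇒ L ⇒ F ⇒ F * a ⇒ a * a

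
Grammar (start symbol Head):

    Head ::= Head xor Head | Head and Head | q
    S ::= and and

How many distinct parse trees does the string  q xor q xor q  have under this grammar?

Parse trees for q xor q xor q:
  [Head [Head q] xor [Head [Head q] xor [Head q]]]
  [Head [Head [Head q] xor [Head q]] xor [Head q]]

2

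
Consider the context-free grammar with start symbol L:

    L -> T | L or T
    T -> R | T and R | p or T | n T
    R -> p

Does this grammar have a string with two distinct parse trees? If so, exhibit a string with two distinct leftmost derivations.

Ambiguous

Witness: p or p

Derivation 1: L ⇒ T ⇒ p or T ⇒ p or R ⇒ p or p
Derivation 2: L ⇒ L or T ⇒ T or T ⇒ R or T ⇒ p or T ⇒ p or R ⇒ p or p

Two distinct leftmost derivations for the same string.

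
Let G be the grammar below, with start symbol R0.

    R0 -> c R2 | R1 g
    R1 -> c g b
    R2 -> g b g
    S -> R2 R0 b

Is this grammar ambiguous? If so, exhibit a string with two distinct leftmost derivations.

Witness: c g b g

Derivation 1: R0 ⇒ c R2 ⇒ c g b g
Derivation 2: R0 ⇒ R1 g ⇒ c g b g

Two distinct leftmost derivations for the same string.

Ambiguous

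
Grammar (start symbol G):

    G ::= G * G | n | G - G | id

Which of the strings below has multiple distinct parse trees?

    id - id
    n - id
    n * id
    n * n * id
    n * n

n * n * id

id - id: 1 tree
n - id: 1 tree
n * id: 1 tree
n * n * id: 2 trees
n * n: 1 tree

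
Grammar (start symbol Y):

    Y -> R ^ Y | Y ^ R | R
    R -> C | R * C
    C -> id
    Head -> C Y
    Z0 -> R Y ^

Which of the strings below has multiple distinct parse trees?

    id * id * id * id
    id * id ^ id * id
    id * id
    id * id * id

id * id * id * id: 1 tree
id * id ^ id * id: 2 trees
id * id: 1 tree
id * id * id: 1 tree

id * id ^ id * id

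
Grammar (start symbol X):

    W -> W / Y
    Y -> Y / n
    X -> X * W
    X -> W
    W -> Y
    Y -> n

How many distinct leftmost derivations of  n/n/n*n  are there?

4

Parse trees for n/n/n*n:
  [X [X [W [W [Y n]] / [Y [Y n] / n]]] * [W [Y n]]]
  [X [X [W [W [W [Y n]] / [Y n]] / [Y n]]] * [W [Y n]]]
  [X [X [W [W [Y [Y n] / n]] / [Y n]]] * [W [Y n]]]
  [X [X [W [Y [Y [Y n] / n] / n]]] * [W [Y n]]]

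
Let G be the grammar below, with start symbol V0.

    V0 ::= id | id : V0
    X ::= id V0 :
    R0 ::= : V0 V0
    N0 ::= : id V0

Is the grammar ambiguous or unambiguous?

Unambiguous

(X, R0, N0 are unreachable from V0, so their rules don't affect L(V0).) Right-recursive list with a separator: after each atom, whether the separator follows determines the rule. One parse per string.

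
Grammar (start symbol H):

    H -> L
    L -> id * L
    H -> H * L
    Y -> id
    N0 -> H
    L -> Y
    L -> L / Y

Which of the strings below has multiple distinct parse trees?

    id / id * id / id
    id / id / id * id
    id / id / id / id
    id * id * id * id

id / id * id / id: 1 tree
id / id / id * id: 1 tree
id / id / id / id: 1 tree
id * id * id * id: 8 trees

id * id * id * id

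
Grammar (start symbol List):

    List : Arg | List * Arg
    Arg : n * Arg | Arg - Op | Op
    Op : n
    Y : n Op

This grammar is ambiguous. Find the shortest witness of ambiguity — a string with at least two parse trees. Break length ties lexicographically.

length 1: no string has ≥2 trees
length 3: n * n has 2 parse trees

Two derivations of n * n:
  List ⇒ Arg ⇒ n * Arg ⇒ n * Op ⇒ n * n
  List ⇒ List * Arg ⇒ Arg * Arg ⇒ Op * Arg ⇒ n * Arg ⇒ n * Op ⇒ n * n

n * n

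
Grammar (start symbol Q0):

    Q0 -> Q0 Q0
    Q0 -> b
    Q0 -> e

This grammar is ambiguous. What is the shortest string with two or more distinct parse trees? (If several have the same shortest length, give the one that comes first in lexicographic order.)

b b b

length 1: no string has ≥2 trees
length 2: no string has ≥2 trees
length 3: b b b has 2 parse trees

Two derivations of b b b:
  Q0 ⇒ Q0 Q0 ⇒ Q0 Q0 Q0 ⇒ b Q0 Q0 ⇒ b b Q0 ⇒ b b b
  Q0 ⇒ Q0 Q0 ⇒ b Q0 ⇒ b Q0 Q0 ⇒ b b Q0 ⇒ b b b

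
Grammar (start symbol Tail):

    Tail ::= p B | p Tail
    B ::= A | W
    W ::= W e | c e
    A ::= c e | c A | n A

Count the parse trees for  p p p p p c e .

2

Parse trees for p p p p p c e:
  [Tail p [Tail p [Tail p [Tail p [Tail p [B [A c e]]]]]]]
  [Tail p [Tail p [Tail p [Tail p [Tail p [B [W c e]]]]]]]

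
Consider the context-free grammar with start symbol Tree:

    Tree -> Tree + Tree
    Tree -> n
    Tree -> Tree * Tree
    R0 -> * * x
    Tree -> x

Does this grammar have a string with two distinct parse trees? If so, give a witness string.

Ambiguous

Witness: n * n * n

Derivation 1: Tree ⇒ Tree * Tree ⇒ n * Tree ⇒ n * Tree * Tree ⇒ n * n * Tree ⇒ n * n * n
Derivation 2: Tree ⇒ Tree * Tree ⇒ Tree * Tree * Tree ⇒ n * Tree * Tree ⇒ n * n * Tree ⇒ n * n * n

Two distinct leftmost derivations for the same string.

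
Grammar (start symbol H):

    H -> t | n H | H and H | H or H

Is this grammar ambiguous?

Ambiguous

Witness: n t and t

Derivation 1: H ⇒ n H ⇒ n H and H ⇒ n t and H ⇒ n t and t
Derivation 2: H ⇒ H and H ⇒ n H and H ⇒ n t and H ⇒ n t and t

Two distinct leftmost derivations for the same string.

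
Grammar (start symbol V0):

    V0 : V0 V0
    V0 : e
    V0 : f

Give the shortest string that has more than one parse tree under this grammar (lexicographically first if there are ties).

e e e

length 1: no string has ≥2 trees
length 2: no string has ≥2 trees
length 3: e e e has 2 parse trees

Two derivations of e e e:
  V0 ⇒ V0 V0 ⇒ V0 V0 V0 ⇒ e V0 V0 ⇒ e e V0 ⇒ e e e
  V0 ⇒ V0 V0 ⇒ e V0 ⇒ e V0 V0 ⇒ e e V0 ⇒ e e e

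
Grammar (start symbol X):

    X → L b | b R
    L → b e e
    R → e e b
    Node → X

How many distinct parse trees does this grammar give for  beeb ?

2

Parse trees for beeb:
  [X [L b e e] b]
  [X b [R e e b]]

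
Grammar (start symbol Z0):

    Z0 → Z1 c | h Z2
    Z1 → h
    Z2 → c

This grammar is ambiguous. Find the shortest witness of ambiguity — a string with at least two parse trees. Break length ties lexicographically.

length 2: h c has 2 parse trees

Two derivations of h c:
  Z0 ⇒ Z1 c ⇒ h c
  Z0 ⇒ h Z2 ⇒ h c

h c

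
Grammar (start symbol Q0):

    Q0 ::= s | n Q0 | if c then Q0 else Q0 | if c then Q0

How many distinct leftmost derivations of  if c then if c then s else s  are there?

2

Parse trees for if c then if c then s else s:
  [Q0 if c then [Q0 if c then [Q0 s]] else [Q0 s]]
  [Q0 if c then [Q0 if c then [Q0 s] else [Q0 s]]]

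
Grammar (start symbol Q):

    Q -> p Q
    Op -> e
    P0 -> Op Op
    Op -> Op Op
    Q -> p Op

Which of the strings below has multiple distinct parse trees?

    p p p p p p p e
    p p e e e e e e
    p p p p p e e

p p p p p p p e: 1 tree
p p e e e e e e: 42 trees
p p p p p e e: 1 tree

p p e e e e e e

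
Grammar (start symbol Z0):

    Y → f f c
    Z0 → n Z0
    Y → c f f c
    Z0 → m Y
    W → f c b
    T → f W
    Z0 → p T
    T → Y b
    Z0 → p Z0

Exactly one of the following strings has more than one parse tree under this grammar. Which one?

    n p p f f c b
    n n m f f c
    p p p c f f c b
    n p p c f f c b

n p p f f c b

n p p f f c b: 2 trees
n n m f f c: 1 tree
p p p c f f c b: 1 tree
n p p c f f c b: 1 tree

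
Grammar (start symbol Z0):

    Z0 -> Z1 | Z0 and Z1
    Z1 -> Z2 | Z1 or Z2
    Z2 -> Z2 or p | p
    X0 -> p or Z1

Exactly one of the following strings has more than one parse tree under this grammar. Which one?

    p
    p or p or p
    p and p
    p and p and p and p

p or p or p

p: 1 tree
p or p or p: 4 trees
p and p: 1 tree
p and p and p and p: 1 tree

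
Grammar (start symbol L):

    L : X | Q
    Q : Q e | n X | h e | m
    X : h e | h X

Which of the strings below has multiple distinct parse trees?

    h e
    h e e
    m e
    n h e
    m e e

h e: 2 trees
h e e: 1 tree
m e: 1 tree
n h e: 1 tree
m e e: 1 tree

h e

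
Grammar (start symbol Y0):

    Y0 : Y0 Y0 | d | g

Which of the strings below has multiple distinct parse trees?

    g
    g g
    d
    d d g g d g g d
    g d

g: 1 tree
g g: 1 tree
d: 1 tree
d d g g d g g d: 429 trees
g d: 1 tree

d d g g d g g d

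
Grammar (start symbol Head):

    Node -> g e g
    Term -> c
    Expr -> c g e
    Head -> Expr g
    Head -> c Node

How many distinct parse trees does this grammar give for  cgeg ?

2

Parse trees for cgeg:
  [Head [Expr c g e] g]
  [Head c [Node g e g]]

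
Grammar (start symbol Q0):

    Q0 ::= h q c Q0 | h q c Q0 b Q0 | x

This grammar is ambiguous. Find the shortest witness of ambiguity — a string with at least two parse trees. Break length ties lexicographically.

length 1: no string has ≥2 trees
length 4: no string has ≥2 trees
length 6: no string has ≥2 trees
length 7: no string has ≥2 trees
length 9: h q c h q c x b x has 2 parse trees

Two derivations of h q c h q c x b x:
  Q0 ⇒ h q c Q0 ⇒ h q c h q c Q0 b Q0 ⇒ h q c h q c x b Q0 ⇒ h q c h q c x b x
  Q0 ⇒ h q c Q0 b Q0 ⇒ h q c h q c Q0 b Q0 ⇒ h q c h q c x b Q0 ⇒ h q c h q c x b x

h q c h q c x b x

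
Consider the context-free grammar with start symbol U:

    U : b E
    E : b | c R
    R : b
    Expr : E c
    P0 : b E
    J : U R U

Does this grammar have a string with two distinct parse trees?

Unambiguous

Only U, E, R are reachable from U; ignoring the rest: The reachable rules are right-linear with at most one rule per (nonterminal, next-terminal) pair. Each input token forces the next rule, so parsing is deterministic.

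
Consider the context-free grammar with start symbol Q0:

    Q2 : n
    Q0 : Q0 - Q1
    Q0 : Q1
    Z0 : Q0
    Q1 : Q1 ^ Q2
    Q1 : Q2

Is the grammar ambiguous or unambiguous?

Only Q0, Q1, Q2 are reachable from Q0; ignoring the rest: Q0 → Q0 - Q1 | Q1  ;  Q1 → Q1 ^ Q2 | Q2  — a left-associative chain with Q2 at the bottom. Each string factors uniquely by precedence.

Unambiguous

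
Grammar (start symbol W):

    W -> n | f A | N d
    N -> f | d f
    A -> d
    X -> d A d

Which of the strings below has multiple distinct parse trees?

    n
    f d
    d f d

f d

n: 1 tree
f d: 2 trees
d f d: 1 tree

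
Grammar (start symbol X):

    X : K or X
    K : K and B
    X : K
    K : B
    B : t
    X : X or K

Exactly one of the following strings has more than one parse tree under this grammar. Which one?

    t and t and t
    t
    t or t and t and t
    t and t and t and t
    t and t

t and t and t: 1 tree
t: 1 tree
t or t and t and t: 2 trees
t and t and t and t: 1 tree
t and t: 1 tree

t or t and t and t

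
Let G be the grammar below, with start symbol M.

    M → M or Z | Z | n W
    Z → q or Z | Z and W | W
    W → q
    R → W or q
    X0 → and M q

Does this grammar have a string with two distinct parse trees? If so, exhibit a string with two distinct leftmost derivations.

Ambiguous

Witness: q or q

Derivation 1: M ⇒ M or Z ⇒ Z or Z ⇒ W or Z ⇒ q or Z ⇒ q or W ⇒ q or q
Derivation 2: M ⇒ Z ⇒ q or Z ⇒ q or W ⇒ q or q

Two distinct leftmost derivations for the same string.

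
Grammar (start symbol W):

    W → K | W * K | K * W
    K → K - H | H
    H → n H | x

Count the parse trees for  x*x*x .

Parse trees for x*x*x:
  [W [W [W [K [H x]]] * [K [H x]]] * [K [H x]]]
  [W [W [K [H x]] * [W [K [H x]]]] * [K [H x]]]
  [W [K [H x]] * [W [W [K [H x]]] * [K [H x]]]]
  [W [K [H x]] * [W [K [H x]] * [W [K [H x]]]]]

4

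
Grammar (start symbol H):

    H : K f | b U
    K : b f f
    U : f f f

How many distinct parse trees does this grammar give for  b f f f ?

2

Parse trees for b f f f:
  [H [K b f f] f]
  [H b [U f f f]]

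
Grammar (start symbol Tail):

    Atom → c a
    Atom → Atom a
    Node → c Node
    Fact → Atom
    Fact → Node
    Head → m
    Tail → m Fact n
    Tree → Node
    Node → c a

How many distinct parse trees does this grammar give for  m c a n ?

Parse trees for m c a n:
  [Tail m [Fact [Atom c a]] n]
  [Tail m [Fact [Node c a]] n]

2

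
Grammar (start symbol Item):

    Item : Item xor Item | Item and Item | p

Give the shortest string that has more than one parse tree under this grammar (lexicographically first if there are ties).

p and p and p

length 1: no string has ≥2 trees
length 3: no string has ≥2 trees
length 5: p and p and p has 2 parse trees

Two derivations of p and p and p:
  Item ⇒ Item and Item ⇒ Item and Item and Item ⇒ p and Item and Item ⇒ p and p and Item ⇒ p and p and p
  Item ⇒ Item and Item ⇒ p and Item ⇒ p and Item and Item ⇒ p and p and Item ⇒ p and p and p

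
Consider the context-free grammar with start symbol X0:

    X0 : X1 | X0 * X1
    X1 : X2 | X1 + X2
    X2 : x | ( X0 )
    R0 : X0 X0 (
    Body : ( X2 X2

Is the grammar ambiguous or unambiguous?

Unambiguous

(R0, Body are unreachable from X0, so their rules don't affect L(X0).) The grammar is stratified — X0 handles '*' (left-recursive), X1 handles '+', X2 atoms. Each operator has a fixed associativity and precedence level, so every string has one parse.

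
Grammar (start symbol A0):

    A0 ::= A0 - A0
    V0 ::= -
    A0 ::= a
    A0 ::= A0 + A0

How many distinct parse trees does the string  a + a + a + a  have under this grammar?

5

Parse trees for a + a + a + a:
  [A0 [A0 a] + [A0 [A0 a] + [A0 [A0 a] + [A0 a]]]]
  [A0 [A0 a] + [A0 [A0 [A0 a] + [A0 a]] + [A0 a]]]
  [A0 [A0 [A0 a] + [A0 a]] + [A0 [A0 a] + [A0 a]]]
  [A0 [A0 [A0 a] + [A0 [A0 a] + [A0 a]]] + [A0 a]]
  [A0 [A0 [A0 [A0 a] + [A0 a]] + [A0 a]] + [A0 a]]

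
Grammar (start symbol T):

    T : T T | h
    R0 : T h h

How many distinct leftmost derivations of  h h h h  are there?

5

Parse trees for h h h h:
  [T [T h] [T [T h] [T [T h] [T h]]]]
  [T [T h] [T [T [T h] [T h]] [T h]]]
  [T [T [T h] [T h]] [T [T h] [T h]]]
  [T [T [T h] [T [T h] [T h]]] [T h]]
  [T [T [T [T h] [T h]] [T h]] [T h]]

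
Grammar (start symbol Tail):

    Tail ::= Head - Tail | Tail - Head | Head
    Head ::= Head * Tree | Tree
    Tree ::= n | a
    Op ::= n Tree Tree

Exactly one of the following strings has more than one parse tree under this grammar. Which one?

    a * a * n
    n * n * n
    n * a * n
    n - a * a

a * a * n: 1 tree
n * n * n: 1 tree
n * a * n: 1 tree
n - a * a: 2 trees

n - a * a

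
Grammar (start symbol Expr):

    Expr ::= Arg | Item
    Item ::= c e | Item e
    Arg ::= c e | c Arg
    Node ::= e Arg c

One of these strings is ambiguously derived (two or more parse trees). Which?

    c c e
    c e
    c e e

c c e: 1 tree
c e: 2 trees
c e e: 1 tree

c e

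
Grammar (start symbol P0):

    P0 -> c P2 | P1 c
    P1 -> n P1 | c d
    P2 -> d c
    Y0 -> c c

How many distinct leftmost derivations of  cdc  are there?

Parse trees for cdc:
  [P0 c [P2 d c]]
  [P0 [P1 c d] c]

2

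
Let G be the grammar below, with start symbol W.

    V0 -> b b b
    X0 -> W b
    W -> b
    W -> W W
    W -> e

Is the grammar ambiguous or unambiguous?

Ambiguous

Witness: b b b

Derivation 1: W ⇒ W W ⇒ b W ⇒ b W W ⇒ b b W ⇒ b b b
Derivation 2: W ⇒ W W ⇒ W W W ⇒ b W W ⇒ b b W ⇒ b b b

Two distinct leftmost derivations for the same string.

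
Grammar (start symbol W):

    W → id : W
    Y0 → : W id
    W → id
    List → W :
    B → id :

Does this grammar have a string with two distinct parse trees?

Unambiguous

(B, Y0, List are unreachable from W, so their rules don't affect L(W).) Right-recursive list with a separator: after each atom, whether the separator follows determines the rule. One parse per string.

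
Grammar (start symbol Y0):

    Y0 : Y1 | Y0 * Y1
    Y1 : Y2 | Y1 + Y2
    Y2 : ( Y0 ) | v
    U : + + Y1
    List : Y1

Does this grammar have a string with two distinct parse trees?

(U, List are unreachable from Y0, so their rules don't affect L(Y0).) Y0 → Y0 * Y1 | Y1  ;  Y1 → Y1 + Y2 | Y2  — a left-associative chain with Y2 at the bottom. Each string factors uniquely by precedence.

Unambiguous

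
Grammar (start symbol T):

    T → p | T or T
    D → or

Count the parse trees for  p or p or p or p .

Parse trees for p or p or p or p:
  [T [T p] or [T [T p] or [T [T p] or [T p]]]]
  [T [T p] or [T [T [T p] or [T p]] or [T p]]]
  [T [T [T p] or [T p]] or [T [T p] or [T p]]]
  [T [T [T p] or [T [T p] or [T p]]] or [T p]]
  [T [T [T [T p] or [T p]] or [T p]] or [T p]]

5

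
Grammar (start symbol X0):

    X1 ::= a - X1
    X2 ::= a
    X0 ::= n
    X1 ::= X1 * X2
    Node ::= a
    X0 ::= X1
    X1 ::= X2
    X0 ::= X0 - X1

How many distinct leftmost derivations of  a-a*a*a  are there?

4

Parse trees for a-a*a*a:
  [X0 [X1 a - [X1 [X1 [X1 [X2 a]] * [X2 a]] * [X2 a]]]]
  [X0 [X1 [X1 a - [X1 [X1 [X2 a]] * [X2 a]]] * [X2 a]]]
  [X0 [X1 [X1 [X1 a - [X1 [X2 a]]] * [X2 a]] * [X2 a]]]
  [X0 [X0 [X1 [X2 a]]] - [X1 [X1 [X1 [X2 a]] * [X2 a]] * [X2 a]]]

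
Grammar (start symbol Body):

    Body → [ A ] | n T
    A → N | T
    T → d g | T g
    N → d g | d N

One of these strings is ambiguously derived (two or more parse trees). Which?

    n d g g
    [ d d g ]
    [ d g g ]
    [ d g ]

n d g g: 1 tree
[ d d g ]: 1 tree
[ d g g ]: 1 tree
[ d g ]: 2 trees

[ d g ]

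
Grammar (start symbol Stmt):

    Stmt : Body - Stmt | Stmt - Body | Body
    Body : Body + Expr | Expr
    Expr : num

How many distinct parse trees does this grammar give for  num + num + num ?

1

Parse trees for num + num + num:
  [Stmt [Body [Body [Body [Expr num]] + [Expr num]] + [Expr num]]]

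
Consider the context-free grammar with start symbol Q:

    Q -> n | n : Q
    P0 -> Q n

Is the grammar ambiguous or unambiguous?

(P0 is unreachable from Q, so its rules don't affect L(Q).) Right-recursive list with a separator: after each atom, whether the separator follows determines the rule. One parse per string.

Unambiguous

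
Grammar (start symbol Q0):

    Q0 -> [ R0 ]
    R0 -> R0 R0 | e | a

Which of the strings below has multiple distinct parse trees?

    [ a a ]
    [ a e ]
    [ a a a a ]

[ a a a a ]

[ a a ]: 1 tree
[ a e ]: 1 tree
[ a a a a ]: 5 trees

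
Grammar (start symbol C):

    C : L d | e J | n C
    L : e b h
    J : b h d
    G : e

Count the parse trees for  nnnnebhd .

2

Parse trees for nnnnebhd:
  [C n [C n [C n [C n [C [L e b h] d]]]]]
  [C n [C n [C n [C n [C e [J b h d]]]]]]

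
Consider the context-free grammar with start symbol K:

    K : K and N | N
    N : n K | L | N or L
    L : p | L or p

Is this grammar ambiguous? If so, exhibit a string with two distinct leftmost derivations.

Witness: p or p

Derivation 1: K ⇒ N ⇒ L ⇒ L or p ⇒ p or p
Derivation 2: K ⇒ N ⇒ N or L ⇒ L or L ⇒ p or L ⇒ p or p

Two distinct leftmost derivations for the same string.

Ambiguous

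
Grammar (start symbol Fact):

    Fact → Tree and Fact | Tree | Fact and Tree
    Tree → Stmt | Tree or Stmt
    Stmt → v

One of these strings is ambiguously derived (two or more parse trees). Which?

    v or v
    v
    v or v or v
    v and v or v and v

v and v or v and v

v or v: 1 tree
v: 1 tree
v or v or v: 1 tree
v and v or v and v: 4 trees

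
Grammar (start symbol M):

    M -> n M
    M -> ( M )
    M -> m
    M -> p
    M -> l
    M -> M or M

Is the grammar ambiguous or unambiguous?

Witness: n l or l

Derivation 1: M ⇒ n M ⇒ n M or M ⇒ n l or M ⇒ n l or l
Derivation 2: M ⇒ M or M ⇒ n M or M ⇒ n l or M ⇒ n l or l

Two distinct leftmost derivations for the same string.

Ambiguous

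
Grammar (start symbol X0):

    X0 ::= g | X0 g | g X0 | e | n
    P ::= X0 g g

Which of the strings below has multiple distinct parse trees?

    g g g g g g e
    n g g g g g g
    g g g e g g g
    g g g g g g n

g g g e g g g

g g g g g g e: 1 tree
n g g g g g g: 1 tree
g g g e g g g: 20 trees
g g g g g g n: 1 tree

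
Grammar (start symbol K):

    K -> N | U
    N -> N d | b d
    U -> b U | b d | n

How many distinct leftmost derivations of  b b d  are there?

1

Parse trees for b b d:
  [K [U b [U b d]]]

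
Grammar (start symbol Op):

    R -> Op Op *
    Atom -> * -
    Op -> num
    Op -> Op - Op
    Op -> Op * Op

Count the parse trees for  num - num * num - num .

5

Parse trees for num - num * num - num:
  [Op [Op num] - [Op [Op [Op num] * [Op num]] - [Op num]]]
  [Op [Op num] - [Op [Op num] * [Op [Op num] - [Op num]]]]
  [Op [Op [Op num] - [Op [Op num] * [Op num]]] - [Op num]]
  [Op [Op [Op [Op num] - [Op num]] * [Op num]] - [Op num]]
  [Op [Op [Op num] - [Op num]] * [Op [Op num] - [Op num]]]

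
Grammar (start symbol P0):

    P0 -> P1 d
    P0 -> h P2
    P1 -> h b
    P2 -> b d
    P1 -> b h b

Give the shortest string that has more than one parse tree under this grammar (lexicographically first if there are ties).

length 3: h b d has 2 parse trees

Two derivations of h b d:
  P0 ⇒ P1 d ⇒ h b d
  P0 ⇒ h P2 ⇒ h b d

h b d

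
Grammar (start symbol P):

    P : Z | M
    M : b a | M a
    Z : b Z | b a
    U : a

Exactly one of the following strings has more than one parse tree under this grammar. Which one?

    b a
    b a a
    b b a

b a: 2 trees
b a a: 1 tree
b b a: 1 tree

b a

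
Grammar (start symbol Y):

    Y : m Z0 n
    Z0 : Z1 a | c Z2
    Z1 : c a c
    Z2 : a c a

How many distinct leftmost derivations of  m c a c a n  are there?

Parse trees for m c a c a n:
  [Y m [Z0 [Z1 c a c] a] n]
  [Y m [Z0 c [Z2 a c a]] n]

2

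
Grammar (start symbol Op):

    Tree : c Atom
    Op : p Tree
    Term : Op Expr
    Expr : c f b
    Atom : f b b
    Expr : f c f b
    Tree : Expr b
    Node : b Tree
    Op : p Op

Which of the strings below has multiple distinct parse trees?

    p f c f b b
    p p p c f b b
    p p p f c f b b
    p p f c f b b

p p p c f b b

p f c f b b: 1 tree
p p p c f b b: 2 trees
p p p f c f b b: 1 tree
p p f c f b b: 1 tree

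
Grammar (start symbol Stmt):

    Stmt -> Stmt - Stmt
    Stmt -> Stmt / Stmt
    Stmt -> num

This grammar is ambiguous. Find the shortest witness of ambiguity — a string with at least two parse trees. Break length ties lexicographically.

length 1: no string has ≥2 trees
length 3: no string has ≥2 trees
length 5: num - num - num has 2 parse trees

Two derivations of num - num - num:
  Stmt ⇒ Stmt - Stmt ⇒ Stmt - Stmt - Stmt ⇒ num - Stmt - Stmt ⇒ num - num - Stmt ⇒ num - num - num
  Stmt ⇒ Stmt - Stmt ⇒ num - Stmt ⇒ num - Stmt - Stmt ⇒ num - num - Stmt ⇒ num - num - num

num - num - num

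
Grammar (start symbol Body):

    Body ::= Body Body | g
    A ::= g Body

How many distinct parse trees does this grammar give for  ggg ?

2

Parse trees for ggg:
  [Body [Body g] [Body [Body g] [Body g]]]
  [Body [Body [Body g] [Body g]] [Body g]]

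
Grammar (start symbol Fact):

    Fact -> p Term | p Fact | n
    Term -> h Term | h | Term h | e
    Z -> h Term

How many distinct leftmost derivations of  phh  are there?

Parse trees for phh:
  [Fact p [Term h [Term h]]]
  [Fact p [Term [Term h] h]]

2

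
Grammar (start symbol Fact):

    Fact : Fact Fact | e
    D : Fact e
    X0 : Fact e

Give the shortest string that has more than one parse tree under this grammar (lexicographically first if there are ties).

e e e

length 1: no string has ≥2 trees
length 2: no string has ≥2 trees
length 3: e e e has 2 parse trees

Two derivations of e e e:
  Fact ⇒ Fact Fact ⇒ Fact Fact Fact ⇒ e Fact Fact ⇒ e e Fact ⇒ e e e
  Fact ⇒ Fact Fact ⇒ e Fact ⇒ e Fact Fact ⇒ e e Fact ⇒ e e e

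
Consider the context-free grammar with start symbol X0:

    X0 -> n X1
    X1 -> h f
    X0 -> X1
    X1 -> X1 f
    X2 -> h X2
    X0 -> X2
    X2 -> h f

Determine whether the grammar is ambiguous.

Ambiguous

Witness: h f

Derivation 1: X0 ⇒ X1 ⇒ h f
Derivation 2: X0 ⇒ X2 ⇒ h f

Two distinct leftmost derivations for the same string.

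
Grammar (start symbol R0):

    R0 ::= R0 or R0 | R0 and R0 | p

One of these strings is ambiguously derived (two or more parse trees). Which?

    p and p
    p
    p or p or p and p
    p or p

p and p: 1 tree
p: 1 tree
p or p or p and p: 5 trees
p or p: 1 tree

p or p or p and p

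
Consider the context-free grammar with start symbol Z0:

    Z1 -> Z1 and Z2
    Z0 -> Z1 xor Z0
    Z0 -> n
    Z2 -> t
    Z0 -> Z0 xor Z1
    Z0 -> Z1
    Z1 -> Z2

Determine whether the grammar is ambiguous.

Ambiguous

Witness: t xor t

Derivation 1: Z0 ⇒ Z1 xor Z0 ⇒ Z2 xor Z0 ⇒ t xor Z0 ⇒ t xor Z1 ⇒ t xor Z2 ⇒ t xor t
Derivation 2: Z0 ⇒ Z0 xor Z1 ⇒ Z1 xor Z1 ⇒ Z2 xor Z1 ⇒ t xor Z1 ⇒ t xor Z2 ⇒ t xor t

Two distinct leftmost derivations for the same string.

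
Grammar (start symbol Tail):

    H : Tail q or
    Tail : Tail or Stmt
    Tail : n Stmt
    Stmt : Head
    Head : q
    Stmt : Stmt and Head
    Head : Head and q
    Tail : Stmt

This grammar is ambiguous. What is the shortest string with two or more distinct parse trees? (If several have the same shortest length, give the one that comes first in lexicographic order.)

length 1: no string has ≥2 trees
length 2: no string has ≥2 trees
length 3: q and q has 2 parse trees

Two derivations of q and q:
  Tail ⇒ Stmt ⇒ Head ⇒ Head and q ⇒ q and q
  Tail ⇒ Stmt ⇒ Stmt and Head ⇒ Head and Head ⇒ q and Head ⇒ q and q

q and q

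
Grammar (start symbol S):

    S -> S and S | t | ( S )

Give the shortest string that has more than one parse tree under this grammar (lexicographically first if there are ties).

t and t and t

length 1: no string has ≥2 trees
length 3: no string has ≥2 trees
length 5: t and t and t has 2 parse trees

Two derivations of t and t and t:
  S ⇒ S and S ⇒ S and S and S ⇒ t and S and S ⇒ t and t and S ⇒ t and t and t
  S ⇒ S and S ⇒ t and S ⇒ t and S and S ⇒ t and t and S ⇒ t and t and t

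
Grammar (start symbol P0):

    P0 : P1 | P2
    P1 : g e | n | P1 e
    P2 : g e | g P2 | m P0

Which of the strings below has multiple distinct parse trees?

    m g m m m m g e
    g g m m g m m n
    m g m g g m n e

m g m m m m g e

m g m m m m g e: 2 trees
g g m m g m m n: 1 tree
m g m g g m n e: 1 tree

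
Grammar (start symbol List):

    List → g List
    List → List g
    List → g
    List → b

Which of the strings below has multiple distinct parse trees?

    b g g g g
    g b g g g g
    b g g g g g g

b g g g g: 1 tree
g b g g g g: 5 trees
b g g g g g g: 1 tree

g b g g g g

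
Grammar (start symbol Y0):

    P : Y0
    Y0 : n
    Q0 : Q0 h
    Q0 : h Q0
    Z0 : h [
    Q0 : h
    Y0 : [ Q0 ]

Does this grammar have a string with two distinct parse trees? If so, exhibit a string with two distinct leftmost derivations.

Ambiguous

Witness: [ h h ]

Derivation 1: Y0 ⇒ [ Q0 ] ⇒ [ Q0 h ] ⇒ [ h h ]
Derivation 2: Y0 ⇒ [ Q0 ] ⇒ [ h Q0 ] ⇒ [ h h ]

Two distinct leftmost derivations for the same string.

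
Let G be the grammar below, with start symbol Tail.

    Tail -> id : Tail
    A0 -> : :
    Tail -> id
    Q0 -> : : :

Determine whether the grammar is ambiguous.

Unambiguous

Only Tail is reachable from Tail; ignoring the rest: The reachable grammar is A → atom sep A | atom. Each atom is followed by either the separator (recurse) or end-of-string (stop) — no choice point.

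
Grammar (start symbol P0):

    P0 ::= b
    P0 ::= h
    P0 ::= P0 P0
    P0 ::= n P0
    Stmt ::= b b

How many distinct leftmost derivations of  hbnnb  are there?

Parse trees for hbnnb:
  [P0 [P0 h] [P0 [P0 b] [P0 n [P0 n [P0 b]]]]]
  [P0 [P0 [P0 h] [P0 b]] [P0 n [P0 n [P0 b]]]]

2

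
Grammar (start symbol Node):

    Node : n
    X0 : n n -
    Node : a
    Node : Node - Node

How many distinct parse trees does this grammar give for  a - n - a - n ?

5

Parse trees for a - n - a - n:
  [Node [Node a] - [Node [Node n] - [Node [Node a] - [Node n]]]]
  [Node [Node a] - [Node [Node [Node n] - [Node a]] - [Node n]]]
  [Node [Node [Node a] - [Node n]] - [Node [Node a] - [Node n]]]
  [Node [Node [Node a] - [Node [Node n] - [Node a]]] - [Node n]]
  [Node [Node [Node [Node a] - [Node n]] - [Node a]] - [Node n]]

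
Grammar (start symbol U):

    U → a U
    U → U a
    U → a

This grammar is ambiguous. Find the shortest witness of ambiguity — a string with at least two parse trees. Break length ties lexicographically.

a a

length 1: no string has ≥2 trees
length 2: a a has 2 parse trees

Two derivations of a a:
  U ⇒ a U ⇒ a a
  U ⇒ U a ⇒ a a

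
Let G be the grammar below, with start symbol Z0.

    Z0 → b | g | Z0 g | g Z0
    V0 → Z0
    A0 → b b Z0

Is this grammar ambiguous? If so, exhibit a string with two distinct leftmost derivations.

Witness: g g

Derivation 1: Z0 ⇒ Z0 g ⇒ g g
Derivation 2: Z0 ⇒ g Z0 ⇒ g g

Two distinct leftmost derivations for the same string.

Ambiguous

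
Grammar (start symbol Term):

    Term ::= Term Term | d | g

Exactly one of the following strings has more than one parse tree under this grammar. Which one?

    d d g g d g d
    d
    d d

d d g g d g d: 132 trees
d: 1 tree
d d: 1 tree

d d g g d g d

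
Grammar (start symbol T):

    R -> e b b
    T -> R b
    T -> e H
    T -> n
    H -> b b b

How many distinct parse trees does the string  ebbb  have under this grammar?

2

Parse trees for ebbb:
  [T [R e b b] b]
  [T e [H b b b]]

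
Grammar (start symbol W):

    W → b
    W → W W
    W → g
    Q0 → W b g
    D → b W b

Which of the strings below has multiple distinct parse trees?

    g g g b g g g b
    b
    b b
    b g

g g g b g g g b

g g g b g g g b: 429 trees
b: 1 tree
b b: 1 tree
b g: 1 tree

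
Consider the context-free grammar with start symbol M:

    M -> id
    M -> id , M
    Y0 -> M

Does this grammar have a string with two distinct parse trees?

Unambiguous

Only M is reachable from M; ignoring the rest: The reachable grammar is A → atom sep A | atom. Each atom is followed by either the separator (recurse) or end-of-string (stop) — no choice point.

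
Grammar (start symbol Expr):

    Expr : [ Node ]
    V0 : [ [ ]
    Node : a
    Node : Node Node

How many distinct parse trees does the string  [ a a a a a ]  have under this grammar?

Parse trees for [ a a a a a ] (showing first 6 of 14):
  [Expr [ [Node [Node a] [Node [Node a] [Node [Node a] [Node [Node a] [Node a]]]]] ]]
  [Expr [ [Node [Node a] [Node [Node a] [Node [Node [Node a] [Node a]] [Node a]]]] ]]
  [Expr [ [Node [Node a] [Node [Node [Node a] [Node a]] [Node [Node a] [Node a]]]] ]]
  [Expr [ [Node [Node a] [Node [Node [Node a] [Node [Node a] [Node a]]] [Node a]]] ]]
  [Expr [ [Node [Node a] [Node [Node [Node [Node a] [Node a]] [Node a]] [Node a]]] ]]
  [Expr [ [Node [Node [Node a] [Node a]] [Node [Node a] [Node [Node a] [Node a]]]] ]]

14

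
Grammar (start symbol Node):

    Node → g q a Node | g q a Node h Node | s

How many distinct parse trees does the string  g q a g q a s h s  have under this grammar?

Parse trees for g q a g q a s h s:
  [Node g q a [Node g q a [Node s] h [Node s]]]
  [Node g q a [Node g q a [Node s]] h [Node s]]

2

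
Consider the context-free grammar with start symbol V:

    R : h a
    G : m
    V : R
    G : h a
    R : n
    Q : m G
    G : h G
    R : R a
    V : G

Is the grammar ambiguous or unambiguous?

Witness: h a

Derivation 1: V ⇒ R ⇒ h a
Derivation 2: V ⇒ G ⇒ h a

Two distinct leftmost derivations for the same string.

Ambiguous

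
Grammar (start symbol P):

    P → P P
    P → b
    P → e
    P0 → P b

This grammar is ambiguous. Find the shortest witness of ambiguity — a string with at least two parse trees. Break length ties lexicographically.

b b b

length 1: no string has ≥2 trees
length 2: no string has ≥2 trees
length 3: b b b has 2 parse trees

Two derivations of b b b:
  P ⇒ P P ⇒ P P P ⇒ b P P ⇒ b b P ⇒ b b b
  P ⇒ P P ⇒ b P ⇒ b P P ⇒ b b P ⇒ b b b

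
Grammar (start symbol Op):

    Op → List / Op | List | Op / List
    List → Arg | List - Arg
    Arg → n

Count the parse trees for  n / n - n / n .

Parse trees for n / n - n / n:
  [Op [List [Arg n]] / [Op [List [List [Arg n]] - [Arg n]] / [Op [List [Arg n]]]]]
  [Op [List [Arg n]] / [Op [Op [List [List [Arg n]] - [Arg n]]] / [List [Arg n]]]]
  [Op [Op [List [Arg n]] / [Op [List [List [Arg n]] - [Arg n]]]] / [List [Arg n]]]
  [Op [Op [Op [List [Arg n]]] / [List [List [Arg n]] - [Arg n]]] / [List [Arg n]]]

4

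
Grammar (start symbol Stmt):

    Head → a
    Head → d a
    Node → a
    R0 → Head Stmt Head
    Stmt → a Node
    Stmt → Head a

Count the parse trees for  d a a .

Parse trees for d a a:
  [Stmt [Head d a] a]

1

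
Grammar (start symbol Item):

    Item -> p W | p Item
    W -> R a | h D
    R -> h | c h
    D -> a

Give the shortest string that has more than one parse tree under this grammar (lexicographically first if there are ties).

p h a

length 3: p h a has 2 parse trees

Two derivations of p h a:
  Item ⇒ p W ⇒ p R a ⇒ p h a
  Item ⇒ p W ⇒ p h D ⇒ p h a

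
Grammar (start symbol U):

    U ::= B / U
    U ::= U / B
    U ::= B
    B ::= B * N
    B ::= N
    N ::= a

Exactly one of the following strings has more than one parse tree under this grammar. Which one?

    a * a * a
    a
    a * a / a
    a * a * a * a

a * a * a: 1 tree
a: 1 tree
a * a / a: 2 trees
a * a * a * a: 1 tree

a * a / a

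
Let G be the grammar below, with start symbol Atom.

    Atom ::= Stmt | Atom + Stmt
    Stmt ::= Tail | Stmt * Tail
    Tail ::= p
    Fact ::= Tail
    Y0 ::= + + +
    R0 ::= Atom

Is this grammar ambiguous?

Only Atom, Stmt, Tail are reachable from Atom; ignoring the rest: This is a standard precedence ladder (Atom over Stmt over Tail), with each level left-recursive on its own operator ('+' at Atom, '*' at Stmt). That structure is LR(1), hence unambiguous.

Unambiguous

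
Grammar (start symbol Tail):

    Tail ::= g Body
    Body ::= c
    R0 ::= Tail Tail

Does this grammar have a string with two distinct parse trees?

(R0 is unreachable from Tail, so its rules don't affect L(Tail).) The reachable rules are right-linear with at most one rule per (nonterminal, next-terminal) pair. Each input token forces the next rule, so parsing is deterministic.

Unambiguous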